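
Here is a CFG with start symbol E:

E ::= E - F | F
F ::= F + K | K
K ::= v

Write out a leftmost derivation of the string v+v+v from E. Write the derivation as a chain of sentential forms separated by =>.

E => F   [E ::= F]
F => F+K   [F ::= F + K]
F+K => F+K+K   [F ::= F + K]
F+K+K => K+K+K   [F ::= K]
K+K+K => v+K+K   [K ::= v]
v+K+K => v+v+K   [K ::= v]
v+v+K => v+v+v   [K ::= v]

E => F => F+K => F+K+K => K+K+K => v+K+K => v+v+K => v+v+v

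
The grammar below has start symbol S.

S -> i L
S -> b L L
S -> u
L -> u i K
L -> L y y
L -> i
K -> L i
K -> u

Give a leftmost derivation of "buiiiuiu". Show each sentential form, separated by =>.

S => bLL   [S -> b L L]
bLL => buiKL   [L -> u i K]
buiKL => buiLiL   [K -> L i]
buiLiL => buiiiL   [L -> i]
buiiiL => buiiiuiK   [L -> u i K]
buiiiuiK => buiiiuiu   [K -> u]

S=>bLL=>buiKL=>buiLiL=>buiiiL=>buiiiuiK=>buiiiuiu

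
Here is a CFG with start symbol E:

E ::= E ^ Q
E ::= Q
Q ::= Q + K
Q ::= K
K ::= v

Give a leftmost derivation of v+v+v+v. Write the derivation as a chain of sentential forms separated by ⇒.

E⇒Q⇒Q+K⇒Q+K+K⇒Q+K+K+K⇒K+K+K+K⇒v+K+K+K⇒v+v+K+K⇒v+v+v+K⇒v+v+v+v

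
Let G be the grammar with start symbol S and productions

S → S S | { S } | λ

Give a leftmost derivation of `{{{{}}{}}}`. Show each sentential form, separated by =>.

S => SS => {S}S => {{S}}S => {{SS}}S => {{{S}S}}S => {{{{S}}S}}S => {{{{}}S}}S => {{{{}}{S}}}S => {{{{}}{}}}S => {{{{}}{}}}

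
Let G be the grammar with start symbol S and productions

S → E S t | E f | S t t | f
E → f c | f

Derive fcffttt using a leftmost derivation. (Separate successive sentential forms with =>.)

S => Stt => ESttt => fcSttt => fcEfttt => fcffttt

S => Stt   [S → S t t]
Stt => ESttt   [S → E S t]
ESttt => fcSttt   [E → f c]
fcSttt => fcEfttt   [S → E f]
fcEfttt => fcffttt   [E → f]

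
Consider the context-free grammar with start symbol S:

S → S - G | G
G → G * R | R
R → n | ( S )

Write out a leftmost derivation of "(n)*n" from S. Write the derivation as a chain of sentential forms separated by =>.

S => G   [S → G]
G => G*R   [G → G * R]
G*R => R*R   [G → R]
R*R => (S)*R   [R → ( S )]
(S)*R => (G)*R   [S → G]
(G)*R => (R)*R   [G → R]
(R)*R => (n)*R   [R → n]
(n)*R => (n)*n   [R → n]

S => G => G*R => R*R => (S)*R => (G)*R => (R)*R => (n)*R => (n)*n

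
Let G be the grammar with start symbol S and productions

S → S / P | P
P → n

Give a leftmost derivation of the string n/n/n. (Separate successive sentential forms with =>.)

S => S/P => S/P/P => P/P/P => n/P/P => n/n/P => n/n/n

S => S/P   [S → S / P]
S/P => S/P/P   [S → S / P]
S/P/P => P/P/P   [S → P]
P/P/P => n/P/P   [P → n]
n/P/P => n/n/P   [P → n]
n/n/P => n/n/n   [P → n]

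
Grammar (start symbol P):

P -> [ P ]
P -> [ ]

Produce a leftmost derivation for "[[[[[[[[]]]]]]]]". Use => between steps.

P=>[P]=>[[P]]=>[[[P]]]=>[[[[P]]]]=>[[[[[P]]]]]=>[[[[[[P]]]]]]=>[[[[[[[P]]]]]]]=>[[[[[[[[]]]]]]]]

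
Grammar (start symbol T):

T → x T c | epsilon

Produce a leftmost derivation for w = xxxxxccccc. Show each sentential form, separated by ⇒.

T ⇒ xTc   [T → x T c]
xTc ⇒ xxTcc   [T → x T c]
xxTcc ⇒ xxxTccc   [T → x T c]
xxxTccc ⇒ xxxxTcccc   [T → x T c]
xxxxTcccc ⇒ xxxxxTccccc   [T → x T c]
xxxxxTccccc ⇒ xxxxxccccc   [T → epsilon]

T ⇒ xTc ⇒ xxTcc ⇒ xxxTccc ⇒ xxxxTcccc ⇒ xxxxxTccccc ⇒ xxxxxccccc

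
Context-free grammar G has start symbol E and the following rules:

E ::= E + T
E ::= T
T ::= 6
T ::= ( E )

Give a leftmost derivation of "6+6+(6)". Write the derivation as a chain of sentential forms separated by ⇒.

E ⇒ E+T   [E ::= E + T]
E+T ⇒ E+T+T   [E ::= E + T]
E+T+T ⇒ T+T+T   [E ::= T]
T+T+T ⇒ 6+T+T   [T ::= 6]
6+T+T ⇒ 6+6+T   [T ::= 6]
6+6+T ⇒ 6+6+(E)   [T ::= ( E )]
6+6+(E) ⇒ 6+6+(T)   [E ::= T]
6+6+(T) ⇒ 6+6+(6)   [T ::= 6]

E⇒E+T⇒E+T+T⇒T+T+T⇒6+T+T⇒6+6+T⇒6+6+(E)⇒6+6+(T)⇒6+6+(6)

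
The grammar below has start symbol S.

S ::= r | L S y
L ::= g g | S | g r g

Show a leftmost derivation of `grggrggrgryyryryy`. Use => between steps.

S => LSy => grgSy => grgLSyy => grgSSyy => grgLSySyy => grgSSySyy => grgLSySySyy => grggrgSySySyy => grggrgLSyySySyy => grggrggrgSyySySyy => grggrggrgryySySyy => grggrggrgryyrySyy => grggrggrgryyryryy

S => LSy   [S ::= L S y]
LSy => grgSy   [L ::= g r g]
grgSy => grgLSyy   [S ::= L S y]
grgLSyy => grgSSyy   [L ::= S]
grgSSyy => grgLSySyy   [S ::= L S y]
grgLSySyy => grgSSySyy   [L ::= S]
grgSSySyy => grgLSySySyy   [S ::= L S y]
grgLSySySyy => grggrgSySySyy   [L ::= g r g]
grggrgSySySyy => grggrgLSyySySyy   [S ::= L S y]
grggrgLSyySySyy => grggrggrgSyySySyy   [L ::= g r g]
grggrggrgSyySySyy => grggrggrgryySySyy   [S ::= r]
grggrggrgryySySyy => grggrggrgryyrySyy   [S ::= r]
grggrggrgryyrySyy => grggrggrgryyryryy   [S ::= r]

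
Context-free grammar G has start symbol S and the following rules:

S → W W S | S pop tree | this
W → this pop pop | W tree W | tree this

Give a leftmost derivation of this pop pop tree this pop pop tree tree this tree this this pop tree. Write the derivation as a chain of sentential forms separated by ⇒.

S ⇒ S pop tree   [S → S pop tree]
S pop tree ⇒ W W S pop tree   [S → W W S]
W W S pop tree ⇒ W tree W W S pop tree   [W → W tree W]
W tree W W S pop tree ⇒ W tree W tree W W S pop tree   [W → W tree W]
W tree W tree W W S pop tree ⇒ this pop pop tree W tree W W S pop tree   [W → this pop pop]
this pop pop tree W tree W W S pop tree ⇒ this pop pop tree this pop pop tree W W S pop tree   [W → this pop pop]
this pop pop tree this pop pop tree W W S pop tree ⇒ this pop pop tree this pop pop tree tree this W S pop tree   [W → tree this]
this pop pop tree this pop pop tree tree this W S pop tree ⇒ this pop pop tree this pop pop tree tree this tree this S pop tree   [W → tree this]
this pop pop tree this pop pop tree tree this tree this S pop tree ⇒ this pop pop tree this pop pop tree tree this tree this this pop tree   [S → this]

S ⇒ S pop tree ⇒ W W S pop tree ⇒ W tree W W S pop tree ⇒ W tree W tree W W S pop tree ⇒ this pop pop tree W tree W W S pop tree ⇒ this pop pop tree this pop pop tree W W S pop tree ⇒ this pop pop tree this pop pop tree tree this W S pop tree ⇒ this pop pop tree this pop pop tree tree this tree this S pop tree ⇒ this pop pop tree this pop pop tree tree this tree this this pop tree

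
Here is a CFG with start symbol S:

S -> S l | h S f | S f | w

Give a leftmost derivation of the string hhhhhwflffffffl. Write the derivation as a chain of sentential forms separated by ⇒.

S⇒Sl⇒hSfl⇒hSffl⇒hSfffl⇒hhSffffl⇒hhhSfffffl⇒hhhhSffffffl⇒hhhhSlffffffl⇒hhhhhSflffffffl⇒hhhhhwflffffffl

S ⇒ Sl   [S -> S l]
Sl ⇒ hSfl   [S -> h S f]
hSfl ⇒ hSffl   [S -> S f]
hSffl ⇒ hSfffl   [S -> S f]
hSfffl ⇒ hhSffffl   [S -> h S f]
hhSffffl ⇒ hhhSfffffl   [S -> h S f]
hhhSfffffl ⇒ hhhhSffffffl   [S -> h S f]
hhhhSffffffl ⇒ hhhhSlffffffl   [S -> S l]
hhhhSlffffffl ⇒ hhhhhSflffffffl   [S -> h S f]
hhhhhSflffffffl ⇒ hhhhhwflffffffl   [S -> w]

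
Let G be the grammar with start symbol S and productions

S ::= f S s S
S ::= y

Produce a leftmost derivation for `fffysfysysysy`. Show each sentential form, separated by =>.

S => fSsS => ffSsSsS => fffSsSsSsS => fffysSsSsS => fffysfSsSsSsS => fffysfysSsSsS => fffysfysysSsS => fffysfysysysS => fffysfysysysy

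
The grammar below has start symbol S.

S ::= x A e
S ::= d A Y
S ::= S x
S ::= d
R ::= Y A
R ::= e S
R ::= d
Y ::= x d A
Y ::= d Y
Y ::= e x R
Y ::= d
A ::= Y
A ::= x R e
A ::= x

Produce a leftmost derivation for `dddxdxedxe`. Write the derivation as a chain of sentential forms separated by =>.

S => dAY => dYY => ddY => dddY => dddxdA => dddxdxRe => dddxdxeSe => dddxdxeSxe => dddxdxedxe

S => dAY   [S ::= d A Y]
dAY => dYY   [A ::= Y]
dYY => ddY   [Y ::= d]
ddY => dddY   [Y ::= d Y]
dddY => dddxdA   [Y ::= x d A]
dddxdA => dddxdxRe   [A ::= x R e]
dddxdxRe => dddxdxeSe   [R ::= e S]
dddxdxeSe => dddxdxeSxe   [S ::= S x]
dddxdxeSxe => dddxdxedxe   [S ::= d]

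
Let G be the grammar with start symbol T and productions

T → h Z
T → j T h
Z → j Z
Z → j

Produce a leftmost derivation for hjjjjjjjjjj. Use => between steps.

T => hZ   [T → h Z]
hZ => hjZ   [Z → j Z]
hjZ => hjjZ   [Z → j Z]
hjjZ => hjjjZ   [Z → j Z]
hjjjZ => hjjjjZ   [Z → j Z]
hjjjjZ => hjjjjjZ   [Z → j Z]
hjjjjjZ => hjjjjjjZ   [Z → j Z]
hjjjjjjZ => hjjjjjjjZ   [Z → j Z]
hjjjjjjjZ => hjjjjjjjjZ   [Z → j Z]
hjjjjjjjjZ => hjjjjjjjjjZ   [Z → j Z]
hjjjjjjjjjZ => hjjjjjjjjjj   [Z → j]

T => hZ => hjZ => hjjZ => hjjjZ => hjjjjZ => hjjjjjZ => hjjjjjjZ => hjjjjjjjZ => hjjjjjjjjZ => hjjjjjjjjjZ => hjjjjjjjjjj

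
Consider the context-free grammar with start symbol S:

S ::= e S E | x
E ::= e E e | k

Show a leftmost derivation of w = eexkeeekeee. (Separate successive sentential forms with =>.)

S => eSE   [S ::= e S E]
eSE => eeSEE   [S ::= e S E]
eeSEE => eexEE   [S ::= x]
eexEE => eexkE   [E ::= k]
eexkE => eexkeEe   [E ::= e E e]
eexkeEe => eexkeeEee   [E ::= e E e]
eexkeeEee => eexkeeeEeee   [E ::= e E e]
eexkeeeEeee => eexkeeekeee   [E ::= k]

S => eSE => eeSEE => eexEE => eexkE => eexkeEe => eexkeeEee => eexkeeeEeee => eexkeeekeee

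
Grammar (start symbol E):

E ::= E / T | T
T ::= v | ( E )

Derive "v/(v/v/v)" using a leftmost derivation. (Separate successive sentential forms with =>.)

E => E/T   [E ::= E / T]
E/T => T/T   [E ::= T]
T/T => v/T   [T ::= v]
v/T => v/(E)   [T ::= ( E )]
v/(E) => v/(E/T)   [E ::= E / T]
v/(E/T) => v/(E/T/T)   [E ::= E / T]
v/(E/T/T) => v/(T/T/T)   [E ::= T]
v/(T/T/T) => v/(v/T/T)   [T ::= v]
v/(v/T/T) => v/(v/v/T)   [T ::= v]
v/(v/v/T) => v/(v/v/v)   [T ::= v]

E=>E/T=>T/T=>v/T=>v/(E)=>v/(E/T)=>v/(E/T/T)=>v/(T/T/T)=>v/(v/T/T)=>v/(v/v/T)=>v/(v/v/v)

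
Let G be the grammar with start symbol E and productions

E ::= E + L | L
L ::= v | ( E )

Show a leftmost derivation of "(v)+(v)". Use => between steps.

E => E+L => L+L => (E)+L => (L)+L => (v)+L => (v)+(E) => (v)+(L) => (v)+(v)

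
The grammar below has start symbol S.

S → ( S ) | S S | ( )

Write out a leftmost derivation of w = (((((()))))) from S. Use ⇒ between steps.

S ⇒ (S) ⇒ ((S)) ⇒ (((S))) ⇒ ((((S)))) ⇒ (((((S))))) ⇒ (((((())))))

S ⇒ (S)   [S → ( S )]
(S) ⇒ ((S))   [S → ( S )]
((S)) ⇒ (((S)))   [S → ( S )]
(((S))) ⇒ ((((S))))   [S → ( S )]
((((S)))) ⇒ (((((S)))))   [S → ( S )]
(((((S))))) ⇒ (((((())))))   [S → ( )]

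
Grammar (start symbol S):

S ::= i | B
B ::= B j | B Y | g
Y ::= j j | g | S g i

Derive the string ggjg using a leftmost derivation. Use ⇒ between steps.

S ⇒ B   [S ::= B]
B ⇒ BY   [B ::= B Y]
BY ⇒ BjY   [B ::= B j]
BjY ⇒ BYjY   [B ::= B Y]
BYjY ⇒ gYjY   [B ::= g]
gYjY ⇒ ggjY   [Y ::= g]
ggjY ⇒ ggjg   [Y ::= g]

S ⇒ B ⇒ BY ⇒ BjY ⇒ BYjY ⇒ gYjY ⇒ ggjY ⇒ ggjg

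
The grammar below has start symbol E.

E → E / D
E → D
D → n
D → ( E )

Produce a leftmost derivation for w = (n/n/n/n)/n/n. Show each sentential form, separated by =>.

E=>E/D=>E/D/D=>D/D/D=>(E)/D/D=>(E/D)/D/D=>(E/D/D)/D/D=>(E/D/D/D)/D/D=>(D/D/D/D)/D/D=>(n/D/D/D)/D/D=>(n/n/D/D)/D/D=>(n/n/n/D)/D/D=>(n/n/n/n)/D/D=>(n/n/n/n)/n/D=>(n/n/n/n)/n/n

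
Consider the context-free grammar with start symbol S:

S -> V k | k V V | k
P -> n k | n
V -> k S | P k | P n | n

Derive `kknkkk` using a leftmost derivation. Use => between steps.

S => Vk   [S -> V k]
Vk => kSk   [V -> k S]
kSk => kVkk   [S -> V k]
kVkk => kkSkk   [V -> k S]
kkSkk => kkVkkk   [S -> V k]
kkVkkk => kknkkk   [V -> n]

S => Vk => kSk => kVkk => kkSkk => kkVkkk => kknkkk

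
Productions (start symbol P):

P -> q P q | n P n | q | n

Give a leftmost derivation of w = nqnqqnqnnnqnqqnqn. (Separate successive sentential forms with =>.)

P => nPn => nqPqn => nqnPnqn => nqnqPqnqn => nqnqqPqqnqn => nqnqqnPnqqnqn => nqnqqnqPqnqqnqn => nqnqqnqnPnqnqqnqn => nqnqqnqnnnqnqqnqn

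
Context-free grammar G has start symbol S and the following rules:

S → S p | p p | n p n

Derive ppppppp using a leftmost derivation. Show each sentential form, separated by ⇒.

S ⇒ Sp ⇒ Spp ⇒ Sppp ⇒ Spppp ⇒ Sppppp ⇒ ppppppp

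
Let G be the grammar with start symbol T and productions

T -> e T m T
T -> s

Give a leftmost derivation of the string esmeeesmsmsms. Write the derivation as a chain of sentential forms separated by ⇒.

T ⇒ eTmT ⇒ esmT ⇒ esmeTmT ⇒ esmeeTmTmT ⇒ esmeeeTmTmTmT ⇒ esmeeesmTmTmT ⇒ esmeeesmsmTmT ⇒ esmeeesmsmsmT ⇒ esmeeesmsmsms

T ⇒ eTmT   [T -> e T m T]
eTmT ⇒ esmT   [T -> s]
esmT ⇒ esmeTmT   [T -> e T m T]
esmeTmT ⇒ esmeeTmTmT   [T -> e T m T]
esmeeTmTmT ⇒ esmeeeTmTmTmT   [T -> e T m T]
esmeeeTmTmTmT ⇒ esmeeesmTmTmT   [T -> s]
esmeeesmTmTmT ⇒ esmeeesmsmTmT   [T -> s]
esmeeesmsmTmT ⇒ esmeeesmsmsmT   [T -> s]
esmeeesmsmsmT ⇒ esmeeesmsmsms   [T -> s]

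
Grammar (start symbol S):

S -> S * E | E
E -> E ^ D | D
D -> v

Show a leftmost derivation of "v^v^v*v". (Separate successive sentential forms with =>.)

S => S*E => E*E => E^D*E => E^D^D*E => D^D^D*E => v^D^D*E => v^v^D*E => v^v^v*E => v^v^v*D => v^v^v*v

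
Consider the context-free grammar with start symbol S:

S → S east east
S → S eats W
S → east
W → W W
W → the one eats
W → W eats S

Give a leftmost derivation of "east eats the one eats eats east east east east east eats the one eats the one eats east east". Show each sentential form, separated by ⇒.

S ⇒ S east east ⇒ S eats W east east ⇒ S east east eats W east east ⇒ S east east east east eats W east east ⇒ S eats W east east east east eats W east east ⇒ east eats W east east east east eats W east east ⇒ east eats W eats S east east east east eats W east east ⇒ east eats the one eats eats S east east east east eats W east east ⇒ east eats the one eats eats east east east east east eats W east east ⇒ east eats the one eats eats east east east east east eats W W east east ⇒ east eats the one eats eats east east east east east eats the one eats W east east ⇒ east eats the one eats eats east east east east east eats the one eats the one eats east east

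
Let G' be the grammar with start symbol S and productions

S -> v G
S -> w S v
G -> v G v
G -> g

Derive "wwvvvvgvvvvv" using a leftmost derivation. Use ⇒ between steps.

S ⇒ wSv ⇒ wwSvv ⇒ wwvGvv ⇒ wwvvGvvv ⇒ wwvvvGvvvv ⇒ wwvvvvGvvvvv ⇒ wwvvvvgvvvvv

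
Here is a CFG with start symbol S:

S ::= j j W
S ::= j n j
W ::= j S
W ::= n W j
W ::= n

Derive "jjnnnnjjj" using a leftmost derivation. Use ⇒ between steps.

S ⇒ jjW ⇒ jjnWj ⇒ jjnnWjj ⇒ jjnnnWjjj ⇒ jjnnnnjjj

S ⇒ jjW   [S ::= j j W]
jjW ⇒ jjnWj   [W ::= n W j]
jjnWj ⇒ jjnnWjj   [W ::= n W j]
jjnnWjj ⇒ jjnnnWjjj   [W ::= n W j]
jjnnnWjjj ⇒ jjnnnnjjj   [W ::= n]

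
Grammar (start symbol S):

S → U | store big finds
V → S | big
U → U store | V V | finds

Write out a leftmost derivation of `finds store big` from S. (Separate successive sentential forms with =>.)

S => U   [S → U]
U => V V   [U → V V]
V V => S V   [V → S]
S V => U V   [S → U]
U V => U store V   [U → U store]
U store V => finds store V   [U → finds]
finds store V => finds store big   [V → big]

S => U => V V => S V => U V => U store V => finds store V => finds store big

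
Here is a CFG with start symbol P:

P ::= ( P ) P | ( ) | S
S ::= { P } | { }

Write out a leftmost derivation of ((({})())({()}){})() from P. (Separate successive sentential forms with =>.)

P => (P)P   [P ::= ( P ) P]
(P)P => ((P)P)P   [P ::= ( P ) P]
((P)P)P => (((P)P)P)P   [P ::= ( P ) P]
(((P)P)P)P => (((S)P)P)P   [P ::= S]
(((S)P)P)P => ((({})P)P)P   [S ::= { }]
((({})P)P)P => ((({})())P)P   [P ::= ( )]
((({})())P)P => ((({})())(P)P)P   [P ::= ( P ) P]
((({})())(P)P)P => ((({})())(S)P)P   [P ::= S]
((({})())(S)P)P => ((({})())({P})P)P   [S ::= { P }]
((({})())({P})P)P => ((({})())({()})P)P   [P ::= ( )]
((({})())({()})P)P => ((({})())({()})S)P   [P ::= S]
((({})())({()})S)P => ((({})())({()}){})P   [S ::= { }]
((({})())({()}){})P => ((({})())({()}){})()   [P ::= ( )]

P => (P)P => ((P)P)P => (((P)P)P)P => (((S)P)P)P => ((({})P)P)P => ((({})())P)P => ((({})())(P)P)P => ((({})())(S)P)P => ((({})())({P})P)P => ((({})())({()})P)P => ((({})())({()})S)P => ((({})())({()}){})P => ((({})())({()}){})()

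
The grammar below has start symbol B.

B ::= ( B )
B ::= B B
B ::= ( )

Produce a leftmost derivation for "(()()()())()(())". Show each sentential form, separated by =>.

B => BB   [B ::= B B]
BB => BBB   [B ::= B B]
BBB => (B)BB   [B ::= ( B )]
(B)BB => (BB)BB   [B ::= B B]
(BB)BB => (()B)BB   [B ::= ( )]
(()B)BB => (()BB)BB   [B ::= B B]
(()BB)BB => (()BBB)BB   [B ::= B B]
(()BBB)BB => (()()BB)BB   [B ::= ( )]
(()()BB)BB => (()()()B)BB   [B ::= ( )]
(()()()B)BB => (()()()())BB   [B ::= ( )]
(()()()())BB => (()()()())()B   [B ::= ( )]
(()()()())()B => (()()()())()(B)   [B ::= ( B )]
(()()()())()(B) => (()()()())()(())   [B ::= ( )]

B=>BB=>BBB=>(B)BB=>(BB)BB=>(()B)BB=>(()BB)BB=>(()BBB)BB=>(()()BB)BB=>(()()()B)BB=>(()()()())BB=>(()()()())()B=>(()()()())()(B)=>(()()()())()(())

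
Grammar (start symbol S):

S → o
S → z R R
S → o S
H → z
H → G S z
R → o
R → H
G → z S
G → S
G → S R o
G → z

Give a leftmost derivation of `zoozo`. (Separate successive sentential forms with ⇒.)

S⇒zRR⇒zHR⇒zGSzR⇒zSSzR⇒zoSzR⇒zoozR⇒zoozo

S ⇒ zRR   [S → z R R]
zRR ⇒ zHR   [R → H]
zHR ⇒ zGSzR   [H → G S z]
zGSzR ⇒ zSSzR   [G → S]
zSSzR ⇒ zoSzR   [S → o]
zoSzR ⇒ zoozR   [S → o]
zoozR ⇒ zoozo   [R → o]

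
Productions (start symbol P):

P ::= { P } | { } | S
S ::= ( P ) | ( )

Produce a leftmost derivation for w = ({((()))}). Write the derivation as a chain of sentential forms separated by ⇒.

P⇒S⇒(P)⇒({P})⇒({S})⇒({(P)})⇒({(S)})⇒({((P))})⇒({((S))})⇒({((()))})

P ⇒ S   [P ::= S]
S ⇒ (P)   [S ::= ( P )]
(P) ⇒ ({P})   [P ::= { P }]
({P}) ⇒ ({S})   [P ::= S]
({S}) ⇒ ({(P)})   [S ::= ( P )]
({(P)}) ⇒ ({(S)})   [P ::= S]
({(S)}) ⇒ ({((P))})   [S ::= ( P )]
({((P))}) ⇒ ({((S))})   [P ::= S]
({((S))}) ⇒ ({((()))})   [S ::= ( )]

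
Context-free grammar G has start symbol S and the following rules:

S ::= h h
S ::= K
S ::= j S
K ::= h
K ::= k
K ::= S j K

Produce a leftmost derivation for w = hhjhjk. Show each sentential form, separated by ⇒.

S ⇒ K   [S ::= K]
K ⇒ SjK   [K ::= S j K]
SjK ⇒ KjK   [S ::= K]
KjK ⇒ SjKjK   [K ::= S j K]
SjKjK ⇒ hhjKjK   [S ::= h h]
hhjKjK ⇒ hhjhjK   [K ::= h]
hhjhjK ⇒ hhjhjk   [K ::= k]

S ⇒ K ⇒ SjK ⇒ KjK ⇒ SjKjK ⇒ hhjKjK ⇒ hhjhjK ⇒ hhjhjk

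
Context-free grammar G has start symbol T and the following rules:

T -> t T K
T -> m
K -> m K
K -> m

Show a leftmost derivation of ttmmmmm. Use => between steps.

T => tTK   [T -> t T K]
tTK => ttTKK   [T -> t T K]
ttTKK => ttmKK   [T -> m]
ttmKK => ttmmKK   [K -> m K]
ttmmKK => ttmmmKK   [K -> m K]
ttmmmKK => ttmmmmK   [K -> m]
ttmmmmK => ttmmmmm   [K -> m]

T => tTK => ttTKK => ttmKK => ttmmKK => ttmmmKK => ttmmmmK => ttmmmmm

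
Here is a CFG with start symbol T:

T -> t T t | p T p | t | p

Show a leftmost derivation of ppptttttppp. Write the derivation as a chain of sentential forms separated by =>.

T=>pTp=>ppTpp=>pppTppp=>ppptTtppp=>pppttTttppp=>ppptttttppp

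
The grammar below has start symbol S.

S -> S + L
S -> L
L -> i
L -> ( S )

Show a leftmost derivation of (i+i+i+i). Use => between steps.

S => L   [S -> L]
L => (S)   [L -> ( S )]
(S) => (S+L)   [S -> S + L]
(S+L) => (S+L+L)   [S -> S + L]
(S+L+L) => (S+L+L+L)   [S -> S + L]
(S+L+L+L) => (L+L+L+L)   [S -> L]
(L+L+L+L) => (i+L+L+L)   [L -> i]
(i+L+L+L) => (i+i+L+L)   [L -> i]
(i+i+L+L) => (i+i+i+L)   [L -> i]
(i+i+i+L) => (i+i+i+i)   [L -> i]

S => L => (S) => (S+L) => (S+L+L) => (S+L+L+L) => (L+L+L+L) => (i+L+L+L) => (i+i+L+L) => (i+i+i+L) => (i+i+i+i)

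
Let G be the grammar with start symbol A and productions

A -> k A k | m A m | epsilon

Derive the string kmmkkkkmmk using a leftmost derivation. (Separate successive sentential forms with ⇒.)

A ⇒ kAk ⇒ kmAmk ⇒ kmmAmmk ⇒ kmmkAkmmk ⇒ kmmkkAkkmmk ⇒ kmmkkkkmmk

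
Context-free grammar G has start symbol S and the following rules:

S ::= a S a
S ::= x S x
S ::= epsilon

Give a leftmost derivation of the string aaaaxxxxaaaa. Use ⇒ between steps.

S⇒aSa⇒aaSaa⇒aaaSaaa⇒aaaaSaaaa⇒aaaaxSxaaaa⇒aaaaxxSxxaaaa⇒aaaaxxxxaaaa

S ⇒ aSa   [S ::= a S a]
aSa ⇒ aaSaa   [S ::= a S a]
aaSaa ⇒ aaaSaaa   [S ::= a S a]
aaaSaaa ⇒ aaaaSaaaa   [S ::= a S a]
aaaaSaaaa ⇒ aaaaxSxaaaa   [S ::= x S x]
aaaaxSxaaaa ⇒ aaaaxxSxxaaaa   [S ::= x S x]
aaaaxxSxxaaaa ⇒ aaaaxxxxaaaa   [S ::= epsilon]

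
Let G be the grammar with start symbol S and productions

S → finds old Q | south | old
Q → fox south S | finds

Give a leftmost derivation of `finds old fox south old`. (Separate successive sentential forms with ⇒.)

S ⇒ finds old Q ⇒ finds old fox south S ⇒ finds old fox south old

S ⇒ finds old Q   [S → finds old Q]
finds old Q ⇒ finds old fox south S   [Q → fox south S]
finds old fox south S ⇒ finds old fox south old   [S → old]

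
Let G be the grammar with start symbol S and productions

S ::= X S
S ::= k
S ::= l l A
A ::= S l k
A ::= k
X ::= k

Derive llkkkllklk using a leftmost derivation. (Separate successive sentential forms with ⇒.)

S ⇒ llA   [S ::= l l A]
llA ⇒ llSlk   [A ::= S l k]
llSlk ⇒ llXSlk   [S ::= X S]
llXSlk ⇒ llkSlk   [X ::= k]
llkSlk ⇒ llkXSlk   [S ::= X S]
llkXSlk ⇒ llkkSlk   [X ::= k]
llkkSlk ⇒ llkkXSlk   [S ::= X S]
llkkXSlk ⇒ llkkkSlk   [X ::= k]
llkkkSlk ⇒ llkkkllAlk   [S ::= l l A]
llkkkllAlk ⇒ llkkkllklk   [A ::= k]

S ⇒ llA ⇒ llSlk ⇒ llXSlk ⇒ llkSlk ⇒ llkXSlk ⇒ llkkSlk ⇒ llkkXSlk ⇒ llkkkSlk ⇒ llkkkllAlk ⇒ llkkkllklk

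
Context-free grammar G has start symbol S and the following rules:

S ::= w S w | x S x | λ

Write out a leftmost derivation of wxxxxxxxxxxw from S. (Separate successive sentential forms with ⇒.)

S⇒wSw⇒wxSxw⇒wxxSxxw⇒wxxxSxxxw⇒wxxxxSxxxxw⇒wxxxxxSxxxxxw⇒wxxxxxxxxxxw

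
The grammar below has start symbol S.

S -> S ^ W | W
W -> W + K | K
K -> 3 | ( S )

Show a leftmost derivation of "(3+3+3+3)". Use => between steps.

S => W   [S -> W]
W => K   [W -> K]
K => (S)   [K -> ( S )]
(S) => (W)   [S -> W]
(W) => (W+K)   [W -> W + K]
(W+K) => (W+K+K)   [W -> W + K]
(W+K+K) => (W+K+K+K)   [W -> W + K]
(W+K+K+K) => (K+K+K+K)   [W -> K]
(K+K+K+K) => (3+K+K+K)   [K -> 3]
(3+K+K+K) => (3+3+K+K)   [K -> 3]
(3+3+K+K) => (3+3+3+K)   [K -> 3]
(3+3+3+K) => (3+3+3+3)   [K -> 3]

S => W => K => (S) => (W) => (W+K) => (W+K+K) => (W+K+K+K) => (K+K+K+K) => (3+K+K+K) => (3+3+K+K) => (3+3+3+K) => (3+3+3+3)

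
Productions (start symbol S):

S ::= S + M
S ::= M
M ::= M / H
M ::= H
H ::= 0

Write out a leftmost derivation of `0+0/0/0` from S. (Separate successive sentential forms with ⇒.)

S ⇒ S+M   [S ::= S + M]
S+M ⇒ M+M   [S ::= M]
M+M ⇒ H+M   [M ::= H]
H+M ⇒ 0+M   [H ::= 0]
0+M ⇒ 0+M/H   [M ::= M / H]
0+M/H ⇒ 0+M/H/H   [M ::= M / H]
0+M/H/H ⇒ 0+H/H/H   [M ::= H]
0+H/H/H ⇒ 0+0/H/H   [H ::= 0]
0+0/H/H ⇒ 0+0/0/H   [H ::= 0]
0+0/0/H ⇒ 0+0/0/0   [H ::= 0]

S ⇒ S+M ⇒ M+M ⇒ H+M ⇒ 0+M ⇒ 0+M/H ⇒ 0+M/H/H ⇒ 0+H/H/H ⇒ 0+0/H/H ⇒ 0+0/0/H ⇒ 0+0/0/0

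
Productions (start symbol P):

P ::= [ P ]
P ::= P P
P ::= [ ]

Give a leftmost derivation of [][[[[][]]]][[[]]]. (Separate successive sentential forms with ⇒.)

P ⇒ PP   [P ::= P P]
PP ⇒ []P   [P ::= [ ]]
[]P ⇒ []PP   [P ::= P P]
[]PP ⇒ [][P]P   [P ::= [ P ]]
[][P]P ⇒ [][[P]]P   [P ::= [ P ]]
[][[P]]P ⇒ [][[[P]]]P   [P ::= [ P ]]
[][[[P]]]P ⇒ [][[[PP]]]P   [P ::= P P]
[][[[PP]]]P ⇒ [][[[[]P]]]P   [P ::= [ ]]
[][[[[]P]]]P ⇒ [][[[[][]]]]P   [P ::= [ ]]
[][[[[][]]]]P ⇒ [][[[[][]]]][P]   [P ::= [ P ]]
[][[[[][]]]][P] ⇒ [][[[[][]]]][[P]]   [P ::= [ P ]]
[][[[[][]]]][[P]] ⇒ [][[[[][]]]][[[]]]   [P ::= [ ]]

P ⇒ PP ⇒ []P ⇒ []PP ⇒ [][P]P ⇒ [][[P]]P ⇒ [][[[P]]]P ⇒ [][[[PP]]]P ⇒ [][[[[]P]]]P ⇒ [][[[[][]]]]P ⇒ [][[[[][]]]][P] ⇒ [][[[[][]]]][[P]] ⇒ [][[[[][]]]][[[]]]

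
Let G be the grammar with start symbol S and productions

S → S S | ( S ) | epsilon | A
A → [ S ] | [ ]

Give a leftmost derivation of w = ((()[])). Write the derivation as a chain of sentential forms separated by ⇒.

S ⇒ (S) ⇒ ((S)) ⇒ ((SS)) ⇒ ((SSS)) ⇒ (((S)SS)) ⇒ ((()SS)) ⇒ ((()S)) ⇒ ((()A)) ⇒ ((()[]))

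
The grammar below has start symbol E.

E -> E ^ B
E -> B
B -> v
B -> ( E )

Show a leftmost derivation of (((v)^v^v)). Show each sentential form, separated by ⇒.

E ⇒ B ⇒ (E) ⇒ (B) ⇒ ((E)) ⇒ ((E^B)) ⇒ ((E^B^B)) ⇒ ((B^B^B)) ⇒ (((E)^B^B)) ⇒ (((B)^B^B)) ⇒ (((v)^B^B)) ⇒ (((v)^v^B)) ⇒ (((v)^v^v))

E ⇒ B   [E -> B]
B ⇒ (E)   [B -> ( E )]
(E) ⇒ (B)   [E -> B]
(B) ⇒ ((E))   [B -> ( E )]
((E)) ⇒ ((E^B))   [E -> E ^ B]
((E^B)) ⇒ ((E^B^B))   [E -> E ^ B]
((E^B^B)) ⇒ ((B^B^B))   [E -> B]
((B^B^B)) ⇒ (((E)^B^B))   [B -> ( E )]
(((E)^B^B)) ⇒ (((B)^B^B))   [E -> B]
(((B)^B^B)) ⇒ (((v)^B^B))   [B -> v]
(((v)^B^B)) ⇒ (((v)^v^B))   [B -> v]
(((v)^v^B)) ⇒ (((v)^v^v))   [B -> v]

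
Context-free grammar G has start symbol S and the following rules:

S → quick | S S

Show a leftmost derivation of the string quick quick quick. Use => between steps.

S => S S => quick S => quick S S => quick quick S => quick quick quick

S => S S   [S → S S]
S S => quick S   [S → quick]
quick S => quick S S   [S → S S]
quick S S => quick quick S   [S → quick]
quick quick S => quick quick quick   [S → quick]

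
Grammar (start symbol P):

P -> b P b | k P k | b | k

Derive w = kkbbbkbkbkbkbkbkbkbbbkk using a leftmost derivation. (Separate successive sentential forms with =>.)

P => kPk   [P -> k P k]
kPk => kkPkk   [P -> k P k]
kkPkk => kkbPbkk   [P -> b P b]
kkbPbkk => kkbbPbbkk   [P -> b P b]
kkbbPbbkk => kkbbbPbbbkk   [P -> b P b]
kkbbbPbbbkk => kkbbbkPkbbbkk   [P -> k P k]
kkbbbkPkbbbkk => kkbbbkbPbkbbbkk   [P -> b P b]
kkbbbkbPbkbbbkk => kkbbbkbkPkbkbbbkk   [P -> k P k]
kkbbbkbkPkbkbbbkk => kkbbbkbkbPbkbkbbbkk   [P -> b P b]
kkbbbkbkbPbkbkbbbkk => kkbbbkbkbkPkbkbkbbbkk   [P -> k P k]
kkbbbkbkbkPkbkbkbbbkk => kkbbbkbkbkbPbkbkbkbbbkk   [P -> b P b]
kkbbbkbkbkbPbkbkbkbbbkk => kkbbbkbkbkbkbkbkbkbbbkk   [P -> k]

P=>kPk=>kkPkk=>kkbPbkk=>kkbbPbbkk=>kkbbbPbbbkk=>kkbbbkPkbbbkk=>kkbbbkbPbkbbbkk=>kkbbbkbkPkbkbbbkk=>kkbbbkbkbPbkbkbbbkk=>kkbbbkbkbkPkbkbkbbbkk=>kkbbbkbkbkbPbkbkbkbbbkk=>kkbbbkbkbkbkbkbkbkbbbkk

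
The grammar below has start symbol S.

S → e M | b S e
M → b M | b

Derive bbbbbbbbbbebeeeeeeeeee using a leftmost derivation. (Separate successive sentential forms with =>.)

S => bSe   [S → b S e]
bSe => bbSee   [S → b S e]
bbSee => bbbSeee   [S → b S e]
bbbSeee => bbbbSeeee   [S → b S e]
bbbbSeeee => bbbbbSeeeee   [S → b S e]
bbbbbSeeeee => bbbbbbSeeeeee   [S → b S e]
bbbbbbSeeeeee => bbbbbbbSeeeeeee   [S → b S e]
bbbbbbbSeeeeeee => bbbbbbbbSeeeeeeee   [S → b S e]
bbbbbbbbSeeeeeeee => bbbbbbbbbSeeeeeeeee   [S → b S e]
bbbbbbbbbSeeeeeeeee => bbbbbbbbbbSeeeeeeeeee   [S → b S e]
bbbbbbbbbbSeeeeeeeeee => bbbbbbbbbbeMeeeeeeeeee   [S → e M]
bbbbbbbbbbeMeeeeeeeeee => bbbbbbbbbbebeeeeeeeeee   [M → b]

S=>bSe=>bbSee=>bbbSeee=>bbbbSeeee=>bbbbbSeeeee=>bbbbbbSeeeeee=>bbbbbbbSeeeeeee=>bbbbbbbbSeeeeeeee=>bbbbbbbbbSeeeeeeeee=>bbbbbbbbbbSeeeeeeeeee=>bbbbbbbbbbeMeeeeeeeeee=>bbbbbbbbbbebeeeeeeeeee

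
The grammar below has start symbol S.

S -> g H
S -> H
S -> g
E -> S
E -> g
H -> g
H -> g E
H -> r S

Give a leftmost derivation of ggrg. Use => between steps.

S=>H=>gE=>gS=>ggH=>ggrS=>ggrH=>ggrg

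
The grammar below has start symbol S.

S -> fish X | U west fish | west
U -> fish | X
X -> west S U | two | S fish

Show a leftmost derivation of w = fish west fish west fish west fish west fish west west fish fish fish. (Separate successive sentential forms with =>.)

S => fish X   [S -> fish X]
fish X => fish west S U   [X -> west S U]
fish west S U => fish west fish X U   [S -> fish X]
fish west fish X U => fish west fish west S U U   [X -> west S U]
fish west fish west S U U => fish west fish west U west fish U U   [S -> U west fish]
fish west fish west U west fish U U => fish west fish west fish west fish U U   [U -> fish]
fish west fish west fish west fish U U => fish west fish west fish west fish X U   [U -> X]
fish west fish west fish west fish X U => fish west fish west fish west fish west S U U   [X -> west S U]
fish west fish west fish west fish west S U U => fish west fish west fish west fish west fish X U U   [S -> fish X]
fish west fish west fish west fish west fish X U U => fish west fish west fish west fish west fish west S U U U   [X -> west S U]
fish west fish west fish west fish west fish west S U U U => fish west fish west fish west fish west fish west west U U U   [S -> west]
fish west fish west fish west fish west fish west west U U U => fish west fish west fish west fish west fish west west fish U U   [U -> fish]
fish west fish west fish west fish west fish west west fish U U => fish west fish west fish west fish west fish west west fish fish U   [U -> fish]
fish west fish west fish west fish west fish west west fish fish U => fish west fish west fish west fish west fish west west fish fish fish   [U -> fish]

S => fish X => fish west S U => fish west fish X U => fish west fish west S U U => fish west fish west U west fish U U => fish west fish west fish west fish U U => fish west fish west fish west fish X U => fish west fish west fish west fish west S U U => fish west fish west fish west fish west fish X U U => fish west fish west fish west fish west fish west S U U U => fish west fish west fish west fish west fish west west U U U => fish west fish west fish west fish west fish west west fish U U => fish west fish west fish west fish west fish west west fish fish U => fish west fish west fish west fish west fish west west fish fish fish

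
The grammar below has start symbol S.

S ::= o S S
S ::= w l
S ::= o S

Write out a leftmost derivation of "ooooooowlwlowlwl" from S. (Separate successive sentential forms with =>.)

S => oS => ooS => oooS => ooooS => oooooSS => ooooooSSS => oooooooSSS => ooooooowlSS => ooooooowlwlS => ooooooowlwloSS => ooooooowlwlowlS => ooooooowlwlowlwl

S => oS   [S ::= o S]
oS => ooS   [S ::= o S]
ooS => oooS   [S ::= o S]
oooS => ooooS   [S ::= o S]
ooooS => oooooSS   [S ::= o S S]
oooooSS => ooooooSSS   [S ::= o S S]
ooooooSSS => oooooooSSS   [S ::= o S]
oooooooSSS => ooooooowlSS   [S ::= w l]
ooooooowlSS => ooooooowlwlS   [S ::= w l]
ooooooowlwlS => ooooooowlwloSS   [S ::= o S S]
ooooooowlwloSS => ooooooowlwlowlS   [S ::= w l]
ooooooowlwlowlS => ooooooowlwlowlwl   [S ::= w l]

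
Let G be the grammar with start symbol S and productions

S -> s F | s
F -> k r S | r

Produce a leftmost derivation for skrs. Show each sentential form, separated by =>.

S => sF   [S -> s F]
sF => skrS   [F -> k r S]
skrS => skrs   [S -> s]

S=>sF=>skrS=>skrs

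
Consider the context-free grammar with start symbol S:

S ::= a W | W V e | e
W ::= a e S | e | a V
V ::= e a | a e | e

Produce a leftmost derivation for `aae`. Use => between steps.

S=>aW=>aaV=>aae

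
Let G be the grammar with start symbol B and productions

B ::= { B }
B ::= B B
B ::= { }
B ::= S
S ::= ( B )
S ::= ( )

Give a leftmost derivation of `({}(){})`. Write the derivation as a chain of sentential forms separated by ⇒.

B⇒S⇒(B)⇒(BB)⇒({}B)⇒({}BB)⇒({}SB)⇒({}()B)⇒({}(){})

B ⇒ S   [B ::= S]
S ⇒ (B)   [S ::= ( B )]
(B) ⇒ (BB)   [B ::= B B]
(BB) ⇒ ({}B)   [B ::= { }]
({}B) ⇒ ({}BB)   [B ::= B B]
({}BB) ⇒ ({}SB)   [B ::= S]
({}SB) ⇒ ({}()B)   [S ::= ( )]
({}()B) ⇒ ({}(){})   [B ::= { }]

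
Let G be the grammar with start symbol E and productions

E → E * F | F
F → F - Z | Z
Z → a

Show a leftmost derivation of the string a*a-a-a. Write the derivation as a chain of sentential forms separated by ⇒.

E ⇒ E*F   [E → E * F]
E*F ⇒ F*F   [E → F]
F*F ⇒ Z*F   [F → Z]
Z*F ⇒ a*F   [Z → a]
a*F ⇒ a*F-Z   [F → F - Z]
a*F-Z ⇒ a*F-Z-Z   [F → F - Z]
a*F-Z-Z ⇒ a*Z-Z-Z   [F → Z]
a*Z-Z-Z ⇒ a*a-Z-Z   [Z → a]
a*a-Z-Z ⇒ a*a-a-Z   [Z → a]
a*a-a-Z ⇒ a*a-a-a   [Z → a]

E ⇒ E*F ⇒ F*F ⇒ Z*F ⇒ a*F ⇒ a*F-Z ⇒ a*F-Z-Z ⇒ a*Z-Z-Z ⇒ a*a-Z-Z ⇒ a*a-a-Z ⇒ a*a-a-a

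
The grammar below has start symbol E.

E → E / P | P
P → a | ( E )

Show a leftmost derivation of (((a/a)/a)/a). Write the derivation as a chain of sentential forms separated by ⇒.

E ⇒ P   [E → P]
P ⇒ (E)   [P → ( E )]
(E) ⇒ (E/P)   [E → E / P]
(E/P) ⇒ (P/P)   [E → P]
(P/P) ⇒ ((E)/P)   [P → ( E )]
((E)/P) ⇒ ((E/P)/P)   [E → E / P]
((E/P)/P) ⇒ ((P/P)/P)   [E → P]
((P/P)/P) ⇒ (((E)/P)/P)   [P → ( E )]
(((E)/P)/P) ⇒ (((E/P)/P)/P)   [E → E / P]
(((E/P)/P)/P) ⇒ (((P/P)/P)/P)   [E → P]
(((P/P)/P)/P) ⇒ (((a/P)/P)/P)   [P → a]
(((a/P)/P)/P) ⇒ (((a/a)/P)/P)   [P → a]
(((a/a)/P)/P) ⇒ (((a/a)/a)/P)   [P → a]
(((a/a)/a)/P) ⇒ (((a/a)/a)/a)   [P → a]

E ⇒ P ⇒ (E) ⇒ (E/P) ⇒ (P/P) ⇒ ((E)/P) ⇒ ((E/P)/P) ⇒ ((P/P)/P) ⇒ (((E)/P)/P) ⇒ (((E/P)/P)/P) ⇒ (((P/P)/P)/P) ⇒ (((a/P)/P)/P) ⇒ (((a/a)/P)/P) ⇒ (((a/a)/a)/P) ⇒ (((a/a)/a)/a)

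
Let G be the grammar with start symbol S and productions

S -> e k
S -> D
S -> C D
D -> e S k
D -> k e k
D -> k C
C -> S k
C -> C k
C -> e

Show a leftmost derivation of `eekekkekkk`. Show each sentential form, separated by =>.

S => D   [S -> D]
D => eSk   [D -> e S k]
eSk => eDk   [S -> D]
eDk => eeSkk   [D -> e S k]
eeSkk => eeCDkk   [S -> C D]
eeCDkk => eeSkDkk   [C -> S k]
eeSkDkk => eeDkDkk   [S -> D]
eeDkDkk => eekCkDkk   [D -> k C]
eekCkDkk => eekekDkk   [C -> e]
eekekDkk => eekekkekkk   [D -> k e k]

S => D => eSk => eDk => eeSkk => eeCDkk => eeSkDkk => eeDkDkk => eekCkDkk => eekekDkk => eekekkekkk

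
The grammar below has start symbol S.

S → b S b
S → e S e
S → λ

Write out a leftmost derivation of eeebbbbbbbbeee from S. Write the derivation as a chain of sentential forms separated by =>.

S => eSe   [S → e S e]
eSe => eeSee   [S → e S e]
eeSee => eeeSeee   [S → e S e]
eeeSeee => eeebSbeee   [S → b S b]
eeebSbeee => eeebbSbbeee   [S → b S b]
eeebbSbbeee => eeebbbSbbbeee   [S → b S b]
eeebbbSbbbeee => eeebbbbSbbbbeee   [S → b S b]
eeebbbbSbbbbeee => eeebbbbbbbbeee   [S → λ]

S => eSe => eeSee => eeeSeee => eeebSbeee => eeebbSbbeee => eeebbbSbbbeee => eeebbbbSbbbbeee => eeebbbbbbbbeee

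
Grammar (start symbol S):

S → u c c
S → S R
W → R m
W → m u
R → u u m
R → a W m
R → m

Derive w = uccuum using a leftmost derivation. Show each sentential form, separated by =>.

S=>SR=>uccR=>uccuum

S => SR   [S → S R]
SR => uccR   [S → u c c]
uccR => uccuum   [R → u u m]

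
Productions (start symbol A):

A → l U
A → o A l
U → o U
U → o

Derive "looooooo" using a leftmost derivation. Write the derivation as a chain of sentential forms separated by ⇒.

A ⇒ lU   [A → l U]
lU ⇒ loU   [U → o U]
loU ⇒ looU   [U → o U]
looU ⇒ loooU   [U → o U]
loooU ⇒ looooU   [U → o U]
looooU ⇒ loooooU   [U → o U]
loooooU ⇒ looooooU   [U → o U]
looooooU ⇒ looooooo   [U → o]

A ⇒ lU ⇒ loU ⇒ looU ⇒ loooU ⇒ looooU ⇒ loooooU ⇒ looooooU ⇒ looooooo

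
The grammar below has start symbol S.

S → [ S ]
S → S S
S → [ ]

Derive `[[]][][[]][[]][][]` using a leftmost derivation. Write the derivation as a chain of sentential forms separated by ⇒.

S ⇒ SS   [S → S S]
SS ⇒ SSS   [S → S S]
SSS ⇒ [S]SS   [S → [ S ]]
[S]SS ⇒ [[]]SS   [S → [ ]]
[[]]SS ⇒ [[]]SSS   [S → S S]
[[]]SSS ⇒ [[]]SSSS   [S → S S]
[[]]SSSS ⇒ [[]]SSSSS   [S → S S]
[[]]SSSSS ⇒ [[]][]SSSS   [S → [ ]]
[[]][]SSSS ⇒ [[]][][S]SSS   [S → [ S ]]
[[]][][S]SSS ⇒ [[]][][[]]SSS   [S → [ ]]
[[]][][[]]SSS ⇒ [[]][][[]][S]SS   [S → [ S ]]
[[]][][[]][S]SS ⇒ [[]][][[]][[]]SS   [S → [ ]]
[[]][][[]][[]]SS ⇒ [[]][][[]][[]][]S   [S → [ ]]
[[]][][[]][[]][]S ⇒ [[]][][[]][[]][][]   [S → [ ]]

S ⇒ SS ⇒ SSS ⇒ [S]SS ⇒ [[]]SS ⇒ [[]]SSS ⇒ [[]]SSSS ⇒ [[]]SSSSS ⇒ [[]][]SSSS ⇒ [[]][][S]SSS ⇒ [[]][][[]]SSS ⇒ [[]][][[]][S]SS ⇒ [[]][][[]][[]]SS ⇒ [[]][][[]][[]][]S ⇒ [[]][][[]][[]][][]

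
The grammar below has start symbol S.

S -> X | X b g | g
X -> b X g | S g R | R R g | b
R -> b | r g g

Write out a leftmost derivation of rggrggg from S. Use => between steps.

S => X   [S -> X]
X => RRg   [X -> R R g]
RRg => rggRg   [R -> r g g]
rggRg => rggrggg   [R -> r g g]

S => X => RRg => rggRg => rggrggg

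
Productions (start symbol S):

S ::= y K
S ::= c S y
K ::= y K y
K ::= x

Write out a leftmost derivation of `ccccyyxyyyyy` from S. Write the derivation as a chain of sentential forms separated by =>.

S => cSy   [S ::= c S y]
cSy => ccSyy   [S ::= c S y]
ccSyy => cccSyyy   [S ::= c S y]
cccSyyy => ccccSyyyy   [S ::= c S y]
ccccSyyyy => ccccyKyyyy   [S ::= y K]
ccccyKyyyy => ccccyyKyyyyy   [K ::= y K y]
ccccyyKyyyyy => ccccyyxyyyyy   [K ::= x]

S => cSy => ccSyy => cccSyyy => ccccSyyyy => ccccyKyyyy => ccccyyKyyyyy => ccccyyxyyyyy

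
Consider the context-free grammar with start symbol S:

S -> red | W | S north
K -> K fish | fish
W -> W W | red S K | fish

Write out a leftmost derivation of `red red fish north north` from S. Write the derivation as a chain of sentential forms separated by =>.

S => S north   [S -> S north]
S north => S north north   [S -> S north]
S north north => W north north   [S -> W]
W north north => red S K north north   [W -> red S K]
red S K north north => red red K north north   [S -> red]
red red K north north => red red fish north north   [K -> fish]

S => S north => S north north => W north north => red S K north north => red red K north north => red red fish north north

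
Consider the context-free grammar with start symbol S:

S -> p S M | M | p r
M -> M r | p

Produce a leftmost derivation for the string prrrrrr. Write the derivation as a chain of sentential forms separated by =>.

S => M => Mr => Mrr => Mrrr => Mrrrr => Mrrrrr => Mrrrrrr => prrrrrr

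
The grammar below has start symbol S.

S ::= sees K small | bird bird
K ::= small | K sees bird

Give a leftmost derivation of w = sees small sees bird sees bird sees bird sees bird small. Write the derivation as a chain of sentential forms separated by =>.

S => sees K small   [S ::= sees K small]
sees K small => sees K sees bird small   [K ::= K sees bird]
sees K sees bird small => sees K sees bird sees bird small   [K ::= K sees bird]
sees K sees bird sees bird small => sees K sees bird sees bird sees bird small   [K ::= K sees bird]
sees K sees bird sees bird sees bird small => sees K sees bird sees bird sees bird sees bird small   [K ::= K sees bird]
sees K sees bird sees bird sees bird sees bird small => sees small sees bird sees bird sees bird sees bird small   [K ::= small]

S => sees K small => sees K sees bird small => sees K sees bird sees bird small => sees K sees bird sees bird sees bird small => sees K sees bird sees bird sees bird sees bird small => sees small sees bird sees bird sees bird sees bird small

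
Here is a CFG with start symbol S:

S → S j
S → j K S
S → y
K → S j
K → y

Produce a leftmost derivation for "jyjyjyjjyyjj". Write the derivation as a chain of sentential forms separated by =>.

S => Sj => jKSj => jySj => jyjKSj => jyjySj => jyjyjKSj => jyjyjSjSj => jyjyjyjSj => jyjyjyjjKSj => jyjyjyjjySj => jyjyjyjjySjj => jyjyjyjjyyjj

S => Sj   [S → S j]
Sj => jKSj   [S → j K S]
jKSj => jySj   [K → y]
jySj => jyjKSj   [S → j K S]
jyjKSj => jyjySj   [K → y]
jyjySj => jyjyjKSj   [S → j K S]
jyjyjKSj => jyjyjSjSj   [K → S j]
jyjyjSjSj => jyjyjyjSj   [S → y]
jyjyjyjSj => jyjyjyjjKSj   [S → j K S]
jyjyjyjjKSj => jyjyjyjjySj   [K → y]
jyjyjyjjySj => jyjyjyjjySjj   [S → S j]
jyjyjyjjySjj => jyjyjyjjyyjj   [S → y]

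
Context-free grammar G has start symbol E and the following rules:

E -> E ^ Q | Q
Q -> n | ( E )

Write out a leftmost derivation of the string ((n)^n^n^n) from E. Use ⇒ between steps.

E ⇒ Q   [E -> Q]
Q ⇒ (E)   [Q -> ( E )]
(E) ⇒ (E^Q)   [E -> E ^ Q]
(E^Q) ⇒ (E^Q^Q)   [E -> E ^ Q]
(E^Q^Q) ⇒ (E^Q^Q^Q)   [E -> E ^ Q]
(E^Q^Q^Q) ⇒ (Q^Q^Q^Q)   [E -> Q]
(Q^Q^Q^Q) ⇒ ((E)^Q^Q^Q)   [Q -> ( E )]
((E)^Q^Q^Q) ⇒ ((Q)^Q^Q^Q)   [E -> Q]
((Q)^Q^Q^Q) ⇒ ((n)^Q^Q^Q)   [Q -> n]
((n)^Q^Q^Q) ⇒ ((n)^n^Q^Q)   [Q -> n]
((n)^n^Q^Q) ⇒ ((n)^n^n^Q)   [Q -> n]
((n)^n^n^Q) ⇒ ((n)^n^n^n)   [Q -> n]

E ⇒ Q ⇒ (E) ⇒ (E^Q) ⇒ (E^Q^Q) ⇒ (E^Q^Q^Q) ⇒ (Q^Q^Q^Q) ⇒ ((E)^Q^Q^Q) ⇒ ((Q)^Q^Q^Q) ⇒ ((n)^Q^Q^Q) ⇒ ((n)^n^Q^Q) ⇒ ((n)^n^n^Q) ⇒ ((n)^n^n^n)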